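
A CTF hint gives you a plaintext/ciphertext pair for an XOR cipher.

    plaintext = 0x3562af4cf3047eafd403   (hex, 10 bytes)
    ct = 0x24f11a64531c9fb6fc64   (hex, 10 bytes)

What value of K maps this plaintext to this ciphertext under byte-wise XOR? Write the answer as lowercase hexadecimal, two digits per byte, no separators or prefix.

Since ct = plaintext ⊕ K, XORing both sides with plaintext gives K = plaintext ⊕ ct.
 53 xor  36 =  17
 98 xor 241 = 147
175 xor  26 = 181
 76 xor 100 =  40
243 xor  83 = 160
  4 xor  28 =  24
126 xor 159 = 225
175 xor 182 =  25
212 xor 252 =  40
  3 xor 100 = 103

1193b528a018e1192867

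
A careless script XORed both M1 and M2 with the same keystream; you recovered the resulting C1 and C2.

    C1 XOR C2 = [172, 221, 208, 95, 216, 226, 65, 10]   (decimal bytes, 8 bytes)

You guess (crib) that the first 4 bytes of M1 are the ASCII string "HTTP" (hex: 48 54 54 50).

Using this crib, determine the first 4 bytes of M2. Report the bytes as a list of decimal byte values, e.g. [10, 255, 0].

Since C1 ⊕ C2 = M1 ⊕ M2, XORing with the guessed M1 bytes yields the corresponding M2 bytes: M2 = (C1 ⊕ C2) ⊕ M1.
10101100 XOR 01001000 = 11100100
11011101 XOR 01010100 = 10001001
11010000 XOR 01010100 = 10000100
01011111 XOR 01010000 = 00001111

[228, 137, 132, 15]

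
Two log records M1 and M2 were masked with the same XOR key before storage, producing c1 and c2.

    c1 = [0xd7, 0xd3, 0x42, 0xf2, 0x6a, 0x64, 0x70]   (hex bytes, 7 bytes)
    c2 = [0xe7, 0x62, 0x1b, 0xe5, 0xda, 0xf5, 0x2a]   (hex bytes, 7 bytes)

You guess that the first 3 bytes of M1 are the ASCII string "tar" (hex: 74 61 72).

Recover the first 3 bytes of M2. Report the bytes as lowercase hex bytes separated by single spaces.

44 d0 2b

First, c1 ⊕ c2 = (M1 ⊕ K) ⊕ (M2 ⊕ K) = M1 ⊕ M2, so the key drops out. Then M2 = (M1 ⊕ M2) ⊕ M1 over the first 3 bytes.
byte 0: (d7 xor e7) xor 74 = 30 xor 74 = 44
byte 1: (d3 xor 62) xor 61 = b1 xor 61 = d0
byte 2: (42 xor 1b) xor 72 = 59 xor 72 = 2b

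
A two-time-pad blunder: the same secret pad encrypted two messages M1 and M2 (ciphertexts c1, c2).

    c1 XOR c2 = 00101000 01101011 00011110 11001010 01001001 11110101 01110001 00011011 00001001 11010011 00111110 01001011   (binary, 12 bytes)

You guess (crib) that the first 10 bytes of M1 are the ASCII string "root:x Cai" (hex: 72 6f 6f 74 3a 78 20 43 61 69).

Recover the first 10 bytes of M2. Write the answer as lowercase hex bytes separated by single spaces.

5a 04 71 be 73 8d 51 58 68 ba

Since c1 ⊕ c2 = M1 ⊕ M2, XORing with the guessed M1 bytes yields the corresponding M2 bytes: M2 = (c1 ⊕ c2) ⊕ M1.
00101000 ⊕ 01110010 = 01011010
01101011 ⊕ 01101111 = 00000100
00011110 ⊕ 01101111 = 01110001
11001010 ⊕ 01110100 = 10111110
01001001 ⊕ 00111010 = 01110011
11110101 ⊕ 01111000 = 10001101
01110001 ⊕ 00100000 = 01010001
00011011 ⊕ 01000011 = 01011000
00001001 ⊕ 01100001 = 01101000
11010011 ⊕ 01101001 = 10111010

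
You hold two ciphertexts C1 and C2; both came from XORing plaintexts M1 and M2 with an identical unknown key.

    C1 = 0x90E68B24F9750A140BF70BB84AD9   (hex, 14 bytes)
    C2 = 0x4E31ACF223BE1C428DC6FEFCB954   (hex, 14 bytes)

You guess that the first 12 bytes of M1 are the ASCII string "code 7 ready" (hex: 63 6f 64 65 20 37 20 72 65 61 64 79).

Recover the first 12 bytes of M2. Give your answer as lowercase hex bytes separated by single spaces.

bd b8 43 b3 fa fc 36 24 e3 50 91 3d

First, C1 ⊕ C2 = (M1 ⊕ K) ⊕ (M2 ⊕ K) = M1 ⊕ M2, so the key drops out. Then M2 = (M1 ⊕ M2) ⊕ M1 over the first 12 bytes.
byte 0: (90 ^ 4e) ^ 63 = de ^ 63 = bd
byte 1: (e6 ^ 31) ^ 6f = d7 ^ 6f = b8
byte 2: (8b ^ ac) ^ 64 = 27 ^ 64 = 43
byte 3: (24 ^ f2) ^ 65 = d6 ^ 65 = b3
byte 4: (f9 ^ 23) ^ 20 = da ^ 20 = fa
byte 5: (75 ^ be) ^ 37 = cb ^ 37 = fc
byte 6: (0a ^ 1c) ^ 20 = 16 ^ 20 = 36
byte 7: (14 ^ 42) ^ 72 = 56 ^ 72 = 24
byte 8: (0b ^ 8d) ^ 65 = 86 ^ 65 = e3
byte 9: (f7 ^ c6) ^ 61 = 31 ^ 61 = 50
byte 10: (0b ^ fe) ^ 64 = f5 ^ 64 = 91
byte 11: (b8 ^ fc) ^ 79 = 44 ^ 79 = 3d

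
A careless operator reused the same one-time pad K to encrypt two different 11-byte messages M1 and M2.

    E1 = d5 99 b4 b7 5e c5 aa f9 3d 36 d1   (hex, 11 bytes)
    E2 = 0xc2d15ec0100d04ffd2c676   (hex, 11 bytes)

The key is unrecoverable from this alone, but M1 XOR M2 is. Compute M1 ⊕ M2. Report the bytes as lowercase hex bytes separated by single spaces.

E1 ⊕ E2 = (M1 ⊕ K) ⊕ (M2 ⊕ K) = M1 ⊕ M2 — the shared key cancels under XOR.
byte 0: d5 xor c2 = 17
byte 1: 99 xor d1 = 48
byte 2: b4 xor 5e = ea
byte 3: b7 xor c0 = 77
byte 4: 5e xor 10 = 4e
byte 5: c5 xor 0d = c8
byte 6: aa xor 04 = ae
byte 7: f9 xor ff = 06
byte 8: 3d xor d2 = ef
byte 9: 36 xor c6 = f0
byte 10: d1 xor 76 = a7

17 48 ea 77 4e c8 ae 06 ef f0 a7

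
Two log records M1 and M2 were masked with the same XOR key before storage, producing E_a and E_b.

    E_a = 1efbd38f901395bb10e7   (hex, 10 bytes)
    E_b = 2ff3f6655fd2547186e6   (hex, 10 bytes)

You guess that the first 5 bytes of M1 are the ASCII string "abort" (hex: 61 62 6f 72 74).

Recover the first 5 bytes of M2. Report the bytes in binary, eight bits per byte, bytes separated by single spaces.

01010000 01101010 01001010 10011000 10111011

First, E_a ⊕ E_b = (M1 ⊕ K) ⊕ (M2 ⊕ K) = M1 ⊕ M2, so the key drops out. Then M2 = (M1 ⊕ M2) ⊕ M1 over the first 5 bytes.
byte 0: (1e ⊕ 2f) ⊕ 61 = 31 ⊕ 61 = 50
byte 1: (fb ⊕ f3) ⊕ 62 = 08 ⊕ 62 = 6a
byte 2: (d3 ⊕ f6) ⊕ 6f = 25 ⊕ 6f = 4a
byte 3: (8f ⊕ 65) ⊕ 72 = ea ⊕ 72 = 98
byte 4: (90 ⊕ 5f) ⊕ 74 = cf ⊕ 74 = bb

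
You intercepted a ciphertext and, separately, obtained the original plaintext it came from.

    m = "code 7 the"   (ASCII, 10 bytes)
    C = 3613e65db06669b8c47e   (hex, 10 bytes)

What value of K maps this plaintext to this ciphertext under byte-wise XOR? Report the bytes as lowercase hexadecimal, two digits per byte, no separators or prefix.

Since C = m ⊕ K, XORing both sides with m gives K = m ⊕ C.
byte 0: 01100011 ^ 00110110 = 01010101
byte 1: 01101111 ^ 00010011 = 01111100
byte 2: 01100100 ^ 11100110 = 10000010
byte 3: 01100101 ^ 01011101 = 00111000
byte 4: 00100000 ^ 10110000 = 10010000
byte 5: 00110111 ^ 01100110 = 01010001
byte 6: 00100000 ^ 01101001 = 01001001
byte 7: 01110100 ^ 10111000 = 11001100
byte 8: 01101000 ^ 11000100 = 10101100
byte 9: 01100101 ^ 01111110 = 00011011

557c8238905149ccac1b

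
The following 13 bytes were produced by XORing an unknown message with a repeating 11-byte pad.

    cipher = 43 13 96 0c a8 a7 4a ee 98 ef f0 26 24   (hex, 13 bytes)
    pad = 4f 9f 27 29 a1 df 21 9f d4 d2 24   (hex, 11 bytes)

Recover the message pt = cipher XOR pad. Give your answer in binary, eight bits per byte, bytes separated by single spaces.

00001100 10001100 10110001 00100101 00001001 01111000 01101011 01110001 01001100 00111101 11010100 01101001 10111011

The 11-byte key repeats, so the effective keystream is 4f 9f 27 29 a1 df 21 9f d4 d2 24 4f 9f.
byte 0:  67 XOR  79 =  12
byte 1:  19 XOR 159 = 140
byte 2: 150 XOR  39 = 177
byte 3:  12 XOR  41 =  37
byte 4: 168 XOR 161 =   9
byte 5: 167 XOR 223 = 120
byte 6:  74 XOR  33 = 107
byte 7: 238 XOR 159 = 113
byte 8: 152 XOR 212 =  76
byte 9: 239 XOR 210 =  61
byte 10: 240 XOR  36 = 212
byte 11:  38 XOR  79 = 105
byte 12:  36 XOR 159 = 187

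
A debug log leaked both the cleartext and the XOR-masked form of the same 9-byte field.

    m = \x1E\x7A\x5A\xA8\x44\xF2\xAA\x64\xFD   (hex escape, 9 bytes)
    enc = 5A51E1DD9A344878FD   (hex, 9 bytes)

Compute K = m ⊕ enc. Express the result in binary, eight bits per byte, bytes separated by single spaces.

01000100 00101011 10111011 01110101 11011110 11000110 11100010 00011100 00000000

Since enc = m ⊕ K, XORing both sides with m gives K = m ⊕ enc.
00011110 XOR 01011010 = 01000100
01111010 XOR 01010001 = 00101011
01011010 XOR 11100001 = 10111011
10101000 XOR 11011101 = 01110101
01000100 XOR 10011010 = 11011110
11110010 XOR 00110100 = 11000110
10101010 XOR 01001000 = 11100010
01100100 XOR 01111000 = 00011100
11111101 XOR 11111101 = 00000000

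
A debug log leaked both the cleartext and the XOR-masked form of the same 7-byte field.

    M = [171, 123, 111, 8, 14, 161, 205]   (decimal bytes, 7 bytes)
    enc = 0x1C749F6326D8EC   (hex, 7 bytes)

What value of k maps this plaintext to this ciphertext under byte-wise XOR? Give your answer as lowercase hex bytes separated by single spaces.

b7 0f f0 6b 28 79 21

Since enc = M ⊕ k, XORing both sides with M gives k = M ⊕ enc.
ab ⊕ 1c = b7
7b ⊕ 74 = 0f
6f ⊕ 9f = f0
08 ⊕ 63 = 6b
0e ⊕ 26 = 28
a1 ⊕ d8 = 79
cd ⊕ ec = 21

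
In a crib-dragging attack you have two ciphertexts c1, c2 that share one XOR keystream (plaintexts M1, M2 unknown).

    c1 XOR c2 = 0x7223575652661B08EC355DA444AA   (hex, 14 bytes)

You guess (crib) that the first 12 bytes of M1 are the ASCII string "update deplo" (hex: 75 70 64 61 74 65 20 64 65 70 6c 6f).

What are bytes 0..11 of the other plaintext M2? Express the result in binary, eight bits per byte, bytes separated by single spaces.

Since c1 ⊕ c2 = M1 ⊕ M2, XORing with the guessed M1 bytes yields the corresponding M2 bytes: M2 = (c1 ⊕ c2) ⊕ M1.
72 ^ 75 = 07
23 ^ 70 = 53
57 ^ 64 = 33
56 ^ 61 = 37
52 ^ 74 = 26
66 ^ 65 = 03
1b ^ 20 = 3b
08 ^ 64 = 6c
ec ^ 65 = 89
35 ^ 70 = 45
5d ^ 6c = 31
a4 ^ 6f = cb

00000111 01010011 00110011 00110111 00100110 00000011 00111011 01101100 10001001 01000101 00110001 11001011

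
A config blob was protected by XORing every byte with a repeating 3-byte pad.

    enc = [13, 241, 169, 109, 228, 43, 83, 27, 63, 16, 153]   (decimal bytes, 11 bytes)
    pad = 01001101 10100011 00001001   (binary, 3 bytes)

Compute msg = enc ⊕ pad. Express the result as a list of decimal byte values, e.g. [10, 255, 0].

The 3-byte key repeats, so the effective keystream is 4d a3 09 4d a3 09 4d a3 09 4d a3.
byte 0: 0d XOR 4d = 40
byte 1: f1 XOR a3 = 52
byte 2: a9 XOR 09 = a0
byte 3: 6d XOR 4d = 20
byte 4: e4 XOR a3 = 47
byte 5: 2b XOR 09 = 22
byte 6: 53 XOR 4d = 1e
byte 7: 1b XOR a3 = b8
byte 8: 3f XOR 09 = 36
byte 9: 10 XOR 4d = 5d
byte 10: 99 XOR a3 = 3a

[64, 82, 160, 32, 71, 34, 30, 184, 54, 93, 58]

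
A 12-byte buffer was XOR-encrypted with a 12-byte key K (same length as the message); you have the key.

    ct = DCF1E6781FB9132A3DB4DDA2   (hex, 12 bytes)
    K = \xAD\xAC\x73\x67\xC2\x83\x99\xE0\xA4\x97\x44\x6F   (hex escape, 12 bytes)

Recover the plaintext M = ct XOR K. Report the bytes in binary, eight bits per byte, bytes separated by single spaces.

01110001 01011101 10010101 00011111 11011101 00111010 10001010 11001010 10011001 00100011 10011001 11001101

XOR is its own inverse, so applying the key byte-wise gives the result directly.
220 ^ 173 = 113
241 ^ 172 =  93
230 ^ 115 = 149
120 ^ 103 =  31
 31 ^ 194 = 221
185 ^ 131 =  58
 19 ^ 153 = 138
 42 ^ 224 = 202
 61 ^ 164 = 153
180 ^ 151 =  35
221 ^  68 = 153
162 ^ 111 = 205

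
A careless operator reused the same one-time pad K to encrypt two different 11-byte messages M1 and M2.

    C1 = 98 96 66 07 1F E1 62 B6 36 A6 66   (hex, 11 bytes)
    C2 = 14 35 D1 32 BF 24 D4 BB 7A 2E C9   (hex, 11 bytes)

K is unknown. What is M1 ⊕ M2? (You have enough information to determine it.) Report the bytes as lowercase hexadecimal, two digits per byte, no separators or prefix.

8ca3b735a0c5b60d4c88af

C1 ⊕ C2 = (M1 ⊕ K) ⊕ (M2 ⊕ K) = M1 ⊕ M2 — the shared key cancels under XOR.
98 XOR 14 = 8c
96 XOR 35 = a3
66 XOR d1 = b7
07 XOR 32 = 35
1f XOR bf = a0
e1 XOR 24 = c5
62 XOR d4 = b6
b6 XOR bb = 0d
36 XOR 7a = 4c
a6 XOR 2e = 88
66 XOR c9 = af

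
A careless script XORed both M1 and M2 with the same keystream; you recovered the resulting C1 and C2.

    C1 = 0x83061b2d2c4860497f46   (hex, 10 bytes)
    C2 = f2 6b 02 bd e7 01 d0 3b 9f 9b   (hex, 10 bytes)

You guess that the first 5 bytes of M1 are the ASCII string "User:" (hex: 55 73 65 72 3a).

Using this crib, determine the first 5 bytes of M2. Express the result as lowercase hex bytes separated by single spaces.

First, C1 ⊕ C2 = (M1 ⊕ K) ⊕ (M2 ⊕ K) = M1 ⊕ M2, so the key drops out. Then M2 = (M1 ⊕ M2) ⊕ M1 over the first 5 bytes.
byte 0: (83 ⊕ f2) ⊕ 55 = 71 ⊕ 55 = 24
byte 1: (06 ⊕ 6b) ⊕ 73 = 6d ⊕ 73 = 1e
byte 2: (1b ⊕ 02) ⊕ 65 = 19 ⊕ 65 = 7c
byte 3: (2d ⊕ bd) ⊕ 72 = 90 ⊕ 72 = e2
byte 4: (2c ⊕ e7) ⊕ 3a = cb ⊕ 3a = f1

24 1e 7c e2 f1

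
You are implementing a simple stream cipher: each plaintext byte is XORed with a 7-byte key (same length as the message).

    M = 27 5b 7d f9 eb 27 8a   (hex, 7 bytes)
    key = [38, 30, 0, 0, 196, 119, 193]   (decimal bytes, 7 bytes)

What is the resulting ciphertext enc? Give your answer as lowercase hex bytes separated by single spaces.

27 xor 26 = 01
5b xor 1e = 45
7d xor 00 = 7d
f9 xor 00 = f9
eb xor c4 = 2f
27 xor 77 = 50
8a xor c1 = 4b

01 45 7d f9 2f 50 4b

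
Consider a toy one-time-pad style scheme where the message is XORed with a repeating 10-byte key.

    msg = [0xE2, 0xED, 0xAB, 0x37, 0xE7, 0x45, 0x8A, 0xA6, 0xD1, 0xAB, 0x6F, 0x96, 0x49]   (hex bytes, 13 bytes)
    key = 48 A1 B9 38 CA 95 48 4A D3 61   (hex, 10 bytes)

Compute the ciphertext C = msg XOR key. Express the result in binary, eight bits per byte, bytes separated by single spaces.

10101010 01001100 00010010 00001111 00101101 11010000 11000010 11101100 00000010 11001010 00100111 00110111 11110000

The 10-byte key repeats, so the effective keystream is 48 a1 b9 38 ca 95 48 4a d3 61 48 a1 b9.
byte 0: e2 ^ 48 = aa
byte 1: ed ^ a1 = 4c
byte 2: ab ^ b9 = 12
byte 3: 37 ^ 38 = 0f
byte 4: e7 ^ ca = 2d
byte 5: 45 ^ 95 = d0
byte 6: 8a ^ 48 = c2
byte 7: a6 ^ 4a = ec
byte 8: d1 ^ d3 = 02
byte 9: ab ^ 61 = ca
byte 10: 6f ^ 48 = 27
byte 11: 96 ^ a1 = 37
byte 12: 49 ^ b9 = f0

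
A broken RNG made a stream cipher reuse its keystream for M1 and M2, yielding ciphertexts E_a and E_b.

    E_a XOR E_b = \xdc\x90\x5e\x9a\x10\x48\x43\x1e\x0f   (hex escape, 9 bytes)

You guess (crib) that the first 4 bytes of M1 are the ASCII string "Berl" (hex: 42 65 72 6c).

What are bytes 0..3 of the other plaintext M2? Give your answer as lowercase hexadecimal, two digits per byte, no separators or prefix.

Since E_a ⊕ E_b = M1 ⊕ M2, XORing with the guessed M1 bytes yields the corresponding M2 bytes: M2 = (E_a ⊕ E_b) ⊕ M1.
dc ^ 42 = 9e
90 ^ 65 = f5
5e ^ 72 = 2c
9a ^ 6c = f6

9ef52cf6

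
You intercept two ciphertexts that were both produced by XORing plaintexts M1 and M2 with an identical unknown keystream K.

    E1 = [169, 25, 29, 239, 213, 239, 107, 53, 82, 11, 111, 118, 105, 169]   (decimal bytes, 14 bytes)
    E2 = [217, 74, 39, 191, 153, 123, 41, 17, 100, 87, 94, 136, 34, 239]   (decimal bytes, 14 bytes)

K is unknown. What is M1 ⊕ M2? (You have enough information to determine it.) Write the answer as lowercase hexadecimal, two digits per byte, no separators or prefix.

70533a504c944224365c31fe4b46

E1 ⊕ E2 = (M1 ⊕ K) ⊕ (M2 ⊕ K) = M1 ⊕ M2 — the shared key cancels under XOR.
byte 0: a9 ^ d9 = 70
byte 1: 19 ^ 4a = 53
byte 2: 1d ^ 27 = 3a
byte 3: ef ^ bf = 50
byte 4: d5 ^ 99 = 4c
byte 5: ef ^ 7b = 94
byte 6: 6b ^ 29 = 42
byte 7: 35 ^ 11 = 24
byte 8: 52 ^ 64 = 36
byte 9: 0b ^ 57 = 5c
byte 10: 6f ^ 5e = 31
byte 11: 76 ^ 88 = fe
byte 12: 69 ^ 22 = 4b
byte 13: a9 ^ ef = 46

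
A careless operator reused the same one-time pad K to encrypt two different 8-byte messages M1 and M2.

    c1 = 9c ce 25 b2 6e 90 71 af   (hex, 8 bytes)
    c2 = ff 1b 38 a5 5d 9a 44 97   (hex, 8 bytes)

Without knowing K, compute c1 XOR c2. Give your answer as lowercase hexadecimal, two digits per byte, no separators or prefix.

c1 ⊕ c2 = (M1 ⊕ K) ⊕ (M2 ⊕ K) = M1 ⊕ M2 — the shared key cancels under XOR.
9c ^ ff = 63
ce ^ 1b = d5
25 ^ 38 = 1d
b2 ^ a5 = 17
6e ^ 5d = 33
90 ^ 9a = 0a
71 ^ 44 = 35
af ^ 97 = 38

63d51d17330a3538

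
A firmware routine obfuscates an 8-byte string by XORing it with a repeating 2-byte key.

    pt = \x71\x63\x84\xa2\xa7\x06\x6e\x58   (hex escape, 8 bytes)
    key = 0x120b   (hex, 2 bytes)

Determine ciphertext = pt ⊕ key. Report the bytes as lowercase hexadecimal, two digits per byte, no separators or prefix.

636896a9b50d7c53

The 2-byte key repeats, so the effective keystream is 12 0b 12 0b 12 0b 12 0b.
byte 0: 71 xor 12 = 63
byte 1: 63 xor 0b = 68
byte 2: 84 xor 12 = 96
byte 3: a2 xor 0b = a9
byte 4: a7 xor 12 = b5
byte 5: 06 xor 0b = 0d
byte 6: 6e xor 12 = 7c
byte 7: 58 xor 0b = 53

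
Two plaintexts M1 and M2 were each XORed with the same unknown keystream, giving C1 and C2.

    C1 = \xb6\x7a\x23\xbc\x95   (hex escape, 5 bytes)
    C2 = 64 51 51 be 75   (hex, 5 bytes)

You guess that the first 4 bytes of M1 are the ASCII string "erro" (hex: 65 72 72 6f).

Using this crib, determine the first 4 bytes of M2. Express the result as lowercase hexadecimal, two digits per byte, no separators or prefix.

First, C1 ⊕ C2 = (M1 ⊕ K) ⊕ (M2 ⊕ K) = M1 ⊕ M2, so the key drops out. Then M2 = (M1 ⊕ M2) ⊕ M1 over the first 4 bytes.
byte 0: (b6 ^ 64) ^ 65 = d2 ^ 65 = b7
byte 1: (7a ^ 51) ^ 72 = 2b ^ 72 = 59
byte 2: (23 ^ 51) ^ 72 = 72 ^ 72 = 00
byte 3: (bc ^ be) ^ 6f = 02 ^ 6f = 6d

b759006d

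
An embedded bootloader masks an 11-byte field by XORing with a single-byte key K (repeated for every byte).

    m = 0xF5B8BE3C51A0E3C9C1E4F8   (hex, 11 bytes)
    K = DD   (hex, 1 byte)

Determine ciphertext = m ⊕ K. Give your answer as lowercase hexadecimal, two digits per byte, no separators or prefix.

The 1-byte key repeats, so the effective keystream is dd dd dd dd dd dd dd dd dd dd dd.
byte 0: 245 ⊕ 221 =  40
byte 1: 184 ⊕ 221 = 101
byte 2: 190 ⊕ 221 =  99
byte 3:  60 ⊕ 221 = 225
byte 4:  81 ⊕ 221 = 140
byte 5: 160 ⊕ 221 = 125
byte 6: 227 ⊕ 221 =  62
byte 7: 201 ⊕ 221 =  20
byte 8: 193 ⊕ 221 =  28
byte 9: 228 ⊕ 221 =  57
byte 10: 248 ⊕ 221 =  37

286563e18c7d3e141c3925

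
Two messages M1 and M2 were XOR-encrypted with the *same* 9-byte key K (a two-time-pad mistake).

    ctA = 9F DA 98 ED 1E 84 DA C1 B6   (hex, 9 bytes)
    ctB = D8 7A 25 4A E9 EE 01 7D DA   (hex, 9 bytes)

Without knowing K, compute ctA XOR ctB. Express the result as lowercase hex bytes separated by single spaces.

47 a0 bd a7 f7 6a db bc 6c

ctA ⊕ ctB = (M1 ⊕ K) ⊕ (M2 ⊕ K) = M1 ⊕ M2 — the shared key cancels under XOR.
byte 0: 9f XOR d8 = 47
byte 1: da XOR 7a = a0
byte 2: 98 XOR 25 = bd
byte 3: ed XOR 4a = a7
byte 4: 1e XOR e9 = f7
byte 5: 84 XOR ee = 6a
byte 6: da XOR 01 = db
byte 7: c1 XOR 7d = bc
byte 8: b6 XOR da = 6c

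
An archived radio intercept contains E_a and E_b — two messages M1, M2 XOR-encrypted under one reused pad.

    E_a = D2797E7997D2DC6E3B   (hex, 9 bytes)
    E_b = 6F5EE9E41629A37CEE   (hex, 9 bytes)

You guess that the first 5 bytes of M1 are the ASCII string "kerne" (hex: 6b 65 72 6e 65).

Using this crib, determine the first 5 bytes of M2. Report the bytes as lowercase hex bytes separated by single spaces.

First, E_a ⊕ E_b = (M1 ⊕ K) ⊕ (M2 ⊕ K) = M1 ⊕ M2, so the key drops out. Then M2 = (M1 ⊕ M2) ⊕ M1 over the first 5 bytes.
byte 0: (d2 XOR 6f) XOR 6b = bd XOR 6b = d6
byte 1: (79 XOR 5e) XOR 65 = 27 XOR 65 = 42
byte 2: (7e XOR e9) XOR 72 = 97 XOR 72 = e5
byte 3: (79 XOR e4) XOR 6e = 9d XOR 6e = f3
byte 4: (97 XOR 16) XOR 65 = 81 XOR 65 = e4

d6 42 e5 f3 e4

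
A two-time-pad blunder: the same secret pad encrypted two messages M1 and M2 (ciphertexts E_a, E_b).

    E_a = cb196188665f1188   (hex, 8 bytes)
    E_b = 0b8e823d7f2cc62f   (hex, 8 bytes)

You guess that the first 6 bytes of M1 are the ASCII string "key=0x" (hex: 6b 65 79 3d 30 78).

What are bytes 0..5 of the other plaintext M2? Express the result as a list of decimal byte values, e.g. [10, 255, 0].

First, E_a ⊕ E_b = (M1 ⊕ K) ⊕ (M2 ⊕ K) = M1 ⊕ M2, so the key drops out. Then M2 = (M1 ⊕ M2) ⊕ M1 over the first 6 bytes.
byte 0: (cb ^ 0b) ^ 6b = c0 ^ 6b = ab
byte 1: (19 ^ 8e) ^ 65 = 97 ^ 65 = f2
byte 2: (61 ^ 82) ^ 79 = e3 ^ 79 = 9a
byte 3: (88 ^ 3d) ^ 3d = b5 ^ 3d = 88
byte 4: (66 ^ 7f) ^ 30 = 19 ^ 30 = 29
byte 5: (5f ^ 2c) ^ 78 = 73 ^ 78 = 0b

[171, 242, 154, 136, 41, 11]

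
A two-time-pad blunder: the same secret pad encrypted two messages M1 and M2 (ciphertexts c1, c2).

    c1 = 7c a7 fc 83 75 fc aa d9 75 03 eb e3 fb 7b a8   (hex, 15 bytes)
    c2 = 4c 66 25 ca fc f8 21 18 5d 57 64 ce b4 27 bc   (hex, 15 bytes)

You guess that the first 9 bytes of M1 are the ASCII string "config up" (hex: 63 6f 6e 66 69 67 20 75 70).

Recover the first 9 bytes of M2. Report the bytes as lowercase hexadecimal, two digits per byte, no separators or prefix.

First, c1 ⊕ c2 = (M1 ⊕ K) ⊕ (M2 ⊕ K) = M1 ⊕ M2, so the key drops out. Then M2 = (M1 ⊕ M2) ⊕ M1 over the first 9 bytes.
byte 0: (7c ⊕ 4c) ⊕ 63 = 30 ⊕ 63 = 53
byte 1: (a7 ⊕ 66) ⊕ 6f = c1 ⊕ 6f = ae
byte 2: (fc ⊕ 25) ⊕ 6e = d9 ⊕ 6e = b7
byte 3: (83 ⊕ ca) ⊕ 66 = 49 ⊕ 66 = 2f
byte 4: (75 ⊕ fc) ⊕ 69 = 89 ⊕ 69 = e0
byte 5: (fc ⊕ f8) ⊕ 67 = 04 ⊕ 67 = 63
byte 6: (aa ⊕ 21) ⊕ 20 = 8b ⊕ 20 = ab
byte 7: (d9 ⊕ 18) ⊕ 75 = c1 ⊕ 75 = b4
byte 8: (75 ⊕ 5d) ⊕ 70 = 28 ⊕ 70 = 58

53aeb72fe063abb458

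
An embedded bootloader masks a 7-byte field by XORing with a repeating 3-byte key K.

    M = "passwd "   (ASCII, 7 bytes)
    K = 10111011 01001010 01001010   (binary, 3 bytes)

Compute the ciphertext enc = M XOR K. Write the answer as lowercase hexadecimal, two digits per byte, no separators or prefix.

cb2b39c83d2e9b

The 3-byte key repeats, so the effective keystream is bb 4a 4a bb 4a 4a bb.
byte 0: 70 ⊕ bb = cb
byte 1: 61 ⊕ 4a = 2b
byte 2: 73 ⊕ 4a = 39
byte 3: 73 ⊕ bb = c8
byte 4: 77 ⊕ 4a = 3d
byte 5: 64 ⊕ 4a = 2e
byte 6: 20 ⊕ bb = 9b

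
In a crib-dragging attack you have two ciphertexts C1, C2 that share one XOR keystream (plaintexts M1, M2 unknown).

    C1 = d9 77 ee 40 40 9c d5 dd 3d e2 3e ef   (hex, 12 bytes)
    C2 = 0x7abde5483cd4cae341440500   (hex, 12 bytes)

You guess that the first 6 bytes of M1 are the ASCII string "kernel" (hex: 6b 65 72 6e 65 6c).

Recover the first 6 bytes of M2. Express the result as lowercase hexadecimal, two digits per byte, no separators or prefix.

First, C1 ⊕ C2 = (M1 ⊕ K) ⊕ (M2 ⊕ K) = M1 ⊕ M2, so the key drops out. Then M2 = (M1 ⊕ M2) ⊕ M1 over the first 6 bytes.
byte 0: (d9 XOR 7a) XOR 6b = a3 XOR 6b = c8
byte 1: (77 XOR bd) XOR 65 = ca XOR 65 = af
byte 2: (ee XOR e5) XOR 72 = 0b XOR 72 = 79
byte 3: (40 XOR 48) XOR 6e = 08 XOR 6e = 66
byte 4: (40 XOR 3c) XOR 65 = 7c XOR 65 = 19
byte 5: (9c XOR d4) XOR 6c = 48 XOR 6c = 24

c8af79661924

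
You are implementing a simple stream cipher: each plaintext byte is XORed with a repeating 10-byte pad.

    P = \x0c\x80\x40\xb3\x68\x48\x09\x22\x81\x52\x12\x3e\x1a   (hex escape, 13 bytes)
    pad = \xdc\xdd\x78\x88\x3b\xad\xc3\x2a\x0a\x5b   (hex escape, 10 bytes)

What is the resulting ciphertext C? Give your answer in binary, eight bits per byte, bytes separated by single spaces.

The 10-byte key repeats, so the effective keystream is dc dd 78 88 3b ad c3 2a 0a 5b dc dd 78.
byte 0: 00001100 ^ 11011100 = 11010000
byte 1: 10000000 ^ 11011101 = 01011101
byte 2: 01000000 ^ 01111000 = 00111000
byte 3: 10110011 ^ 10001000 = 00111011
byte 4: 01101000 ^ 00111011 = 01010011
byte 5: 01001000 ^ 10101101 = 11100101
byte 6: 00001001 ^ 11000011 = 11001010
byte 7: 00100010 ^ 00101010 = 00001000
byte 8: 10000001 ^ 00001010 = 10001011
byte 9: 01010010 ^ 01011011 = 00001001
byte 10: 00010010 ^ 11011100 = 11001110
byte 11: 00111110 ^ 11011101 = 11100011
byte 12: 00011010 ^ 01111000 = 01100010

11010000 01011101 00111000 00111011 01010011 11100101 11001010 00001000 10001011 00001001 11001110 11100011 01100010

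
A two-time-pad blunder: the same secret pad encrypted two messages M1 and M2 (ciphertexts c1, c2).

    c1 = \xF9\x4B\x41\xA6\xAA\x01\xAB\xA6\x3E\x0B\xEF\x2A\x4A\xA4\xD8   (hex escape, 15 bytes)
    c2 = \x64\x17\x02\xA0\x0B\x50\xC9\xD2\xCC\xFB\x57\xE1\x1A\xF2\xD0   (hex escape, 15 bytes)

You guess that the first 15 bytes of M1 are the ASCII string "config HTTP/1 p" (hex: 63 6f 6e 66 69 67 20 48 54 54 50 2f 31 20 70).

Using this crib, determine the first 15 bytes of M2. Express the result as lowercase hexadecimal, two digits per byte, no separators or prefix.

First, c1 ⊕ c2 = (M1 ⊕ K) ⊕ (M2 ⊕ K) = M1 ⊕ M2, so the key drops out. Then M2 = (M1 ⊕ M2) ⊕ M1 over the first 15 bytes.
byte 0: (f9 ^ 64) ^ 63 = 9d ^ 63 = fe
byte 1: (4b ^ 17) ^ 6f = 5c ^ 6f = 33
byte 2: (41 ^ 02) ^ 6e = 43 ^ 6e = 2d
byte 3: (a6 ^ a0) ^ 66 = 06 ^ 66 = 60
byte 4: (aa ^ 0b) ^ 69 = a1 ^ 69 = c8
byte 5: (01 ^ 50) ^ 67 = 51 ^ 67 = 36
byte 6: (ab ^ c9) ^ 20 = 62 ^ 20 = 42
byte 7: (a6 ^ d2) ^ 48 = 74 ^ 48 = 3c
byte 8: (3e ^ cc) ^ 54 = f2 ^ 54 = a6
byte 9: (0b ^ fb) ^ 54 = f0 ^ 54 = a4
byte 10: (ef ^ 57) ^ 50 = b8 ^ 50 = e8
byte 11: (2a ^ e1) ^ 2f = cb ^ 2f = e4
byte 12: (4a ^ 1a) ^ 31 = 50 ^ 31 = 61
byte 13: (a4 ^ f2) ^ 20 = 56 ^ 20 = 76
byte 14: (d8 ^ d0) ^ 70 = 08 ^ 70 = 78

fe332d60c836423ca6a4e8e4617678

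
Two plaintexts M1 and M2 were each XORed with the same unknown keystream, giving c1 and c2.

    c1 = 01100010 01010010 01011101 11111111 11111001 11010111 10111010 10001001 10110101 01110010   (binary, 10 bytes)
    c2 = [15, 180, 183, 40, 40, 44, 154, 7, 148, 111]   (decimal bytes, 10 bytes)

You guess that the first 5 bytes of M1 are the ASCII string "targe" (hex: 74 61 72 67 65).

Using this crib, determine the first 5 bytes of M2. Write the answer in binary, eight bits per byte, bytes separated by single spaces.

First, c1 ⊕ c2 = (M1 ⊕ K) ⊕ (M2 ⊕ K) = M1 ⊕ M2, so the key drops out. Then M2 = (M1 ⊕ M2) ⊕ M1 over the first 5 bytes.
byte 0: (62 xor 0f) xor 74 = 6d xor 74 = 19
byte 1: (52 xor b4) xor 61 = e6 xor 61 = 87
byte 2: (5d xor b7) xor 72 = ea xor 72 = 98
byte 3: (ff xor 28) xor 67 = d7 xor 67 = b0
byte 4: (f9 xor 28) xor 65 = d1 xor 65 = b4

00011001 10000111 10011000 10110000 10110100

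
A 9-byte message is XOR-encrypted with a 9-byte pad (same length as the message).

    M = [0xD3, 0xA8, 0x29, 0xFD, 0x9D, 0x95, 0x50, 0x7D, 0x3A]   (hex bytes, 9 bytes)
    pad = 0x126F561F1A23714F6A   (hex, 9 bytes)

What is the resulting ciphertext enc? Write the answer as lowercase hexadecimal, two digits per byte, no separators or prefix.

c1c77fe287b6213250

XOR is its own inverse, so applying the key byte-wise gives the result directly.
11010011 XOR 00010010 = 11000001
10101000 XOR 01101111 = 11000111
00101001 XOR 01010110 = 01111111
11111101 XOR 00011111 = 11100010
10011101 XOR 00011010 = 10000111
10010101 XOR 00100011 = 10110110
01010000 XOR 01110001 = 00100001
01111101 XOR 01001111 = 00110010
00111010 XOR 01101010 = 01010000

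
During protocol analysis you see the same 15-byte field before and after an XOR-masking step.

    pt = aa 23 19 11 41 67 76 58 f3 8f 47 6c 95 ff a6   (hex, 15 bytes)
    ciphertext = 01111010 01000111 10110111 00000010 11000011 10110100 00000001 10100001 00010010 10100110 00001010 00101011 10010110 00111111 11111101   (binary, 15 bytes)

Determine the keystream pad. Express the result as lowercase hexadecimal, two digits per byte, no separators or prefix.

Since ciphertext = pt ⊕ pad, XORing both sides with pt gives pad = pt ⊕ ciphertext.
aa XOR 7a = d0
23 XOR 47 = 64
19 XOR b7 = ae
11 XOR 02 = 13
41 XOR c3 = 82
67 XOR b4 = d3
76 XOR 01 = 77
58 XOR a1 = f9
f3 XOR 12 = e1
8f XOR a6 = 29
47 XOR 0a = 4d
6c XOR 2b = 47
95 XOR 96 = 03
ff XOR 3f = c0
a6 XOR fd = 5b

d064ae1382d377f9e1294d4703c05b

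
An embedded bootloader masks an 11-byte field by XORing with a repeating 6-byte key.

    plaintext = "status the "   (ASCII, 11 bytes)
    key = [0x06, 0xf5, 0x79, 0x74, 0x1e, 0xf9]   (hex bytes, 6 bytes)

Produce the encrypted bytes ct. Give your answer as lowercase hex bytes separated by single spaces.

75 81 18 00 6b 8a 26 81 11 11 3e

The 6-byte key repeats, so the effective keystream is 06 f5 79 74 1e f9 06 f5 79 74 1e.
byte 0: 01110011 ^ 00000110 = 01110101
byte 1: 01110100 ^ 11110101 = 10000001
byte 2: 01100001 ^ 01111001 = 00011000
byte 3: 01110100 ^ 01110100 = 00000000
byte 4: 01110101 ^ 00011110 = 01101011
byte 5: 01110011 ^ 11111001 = 10001010
byte 6: 00100000 ^ 00000110 = 00100110
byte 7: 01110100 ^ 11110101 = 10000001
byte 8: 01101000 ^ 01111001 = 00010001
byte 9: 01100101 ^ 01110100 = 00010001
byte 10: 00100000 ^ 00011110 = 00111110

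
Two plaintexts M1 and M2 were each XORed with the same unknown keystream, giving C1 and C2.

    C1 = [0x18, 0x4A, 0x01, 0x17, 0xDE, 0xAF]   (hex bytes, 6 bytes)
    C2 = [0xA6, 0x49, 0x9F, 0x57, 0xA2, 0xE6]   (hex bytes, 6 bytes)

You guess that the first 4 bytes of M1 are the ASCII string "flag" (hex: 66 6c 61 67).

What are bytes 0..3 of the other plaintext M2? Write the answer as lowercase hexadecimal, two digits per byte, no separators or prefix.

First, C1 ⊕ C2 = (M1 ⊕ K) ⊕ (M2 ⊕ K) = M1 ⊕ M2, so the key drops out. Then M2 = (M1 ⊕ M2) ⊕ M1 over the first 4 bytes.
byte 0: (18 ⊕ a6) ⊕ 66 = be ⊕ 66 = d8
byte 1: (4a ⊕ 49) ⊕ 6c = 03 ⊕ 6c = 6f
byte 2: (01 ⊕ 9f) ⊕ 61 = 9e ⊕ 61 = ff
byte 3: (17 ⊕ 57) ⊕ 67 = 40 ⊕ 67 = 27

d86fff27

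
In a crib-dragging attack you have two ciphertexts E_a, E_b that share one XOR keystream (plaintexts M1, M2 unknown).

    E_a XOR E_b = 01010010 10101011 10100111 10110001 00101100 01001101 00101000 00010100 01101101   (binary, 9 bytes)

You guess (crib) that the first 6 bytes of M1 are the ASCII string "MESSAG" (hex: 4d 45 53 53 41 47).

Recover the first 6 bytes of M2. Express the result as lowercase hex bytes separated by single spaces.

1f ee f4 e2 6d 0a

Since E_a ⊕ E_b = M1 ⊕ M2, XORing with the guessed M1 bytes yields the corresponding M2 bytes: M2 = (E_a ⊕ E_b) ⊕ M1.
52 ^ 4d = 1f
ab ^ 45 = ee
a7 ^ 53 = f4
b1 ^ 53 = e2
2c ^ 41 = 6d
4d ^ 47 = 0a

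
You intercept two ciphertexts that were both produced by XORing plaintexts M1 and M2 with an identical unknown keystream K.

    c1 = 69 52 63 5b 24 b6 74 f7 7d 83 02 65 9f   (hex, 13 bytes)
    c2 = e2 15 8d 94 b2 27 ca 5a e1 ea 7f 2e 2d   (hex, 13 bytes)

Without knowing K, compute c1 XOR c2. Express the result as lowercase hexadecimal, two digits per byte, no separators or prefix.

8b47eecf9691bead9c697d4bb2

c1 ⊕ c2 = (M1 ⊕ K) ⊕ (M2 ⊕ K) = M1 ⊕ M2 — the shared key cancels under XOR.
69 xor e2 = 8b
52 xor 15 = 47
63 xor 8d = ee
5b xor 94 = cf
24 xor b2 = 96
b6 xor 27 = 91
74 xor ca = be
f7 xor 5a = ad
7d xor e1 = 9c
83 xor ea = 69
02 xor 7f = 7d
65 xor 2e = 4b
9f xor 2d = b2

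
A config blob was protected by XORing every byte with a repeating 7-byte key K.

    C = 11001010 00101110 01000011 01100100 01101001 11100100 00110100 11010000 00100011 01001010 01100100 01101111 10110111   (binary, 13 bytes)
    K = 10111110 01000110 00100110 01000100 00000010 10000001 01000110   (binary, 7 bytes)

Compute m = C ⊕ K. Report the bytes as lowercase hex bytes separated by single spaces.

74 68 65 20 6b 65 72 6e 65 6c 20 6d 36

The 7-byte key repeats, so the effective keystream is be 46 26 44 02 81 46 be 46 26 44 02 81.
byte 0: ca xor be = 74
byte 1: 2e xor 46 = 68
byte 2: 43 xor 26 = 65
byte 3: 64 xor 44 = 20
byte 4: 69 xor 02 = 6b
byte 5: e4 xor 81 = 65
byte 6: 34 xor 46 = 72
byte 7: d0 xor be = 6e
byte 8: 23 xor 46 = 65
byte 9: 4a xor 26 = 6c
byte 10: 64 xor 44 = 20
byte 11: 6f xor 02 = 6d
byte 12: b7 xor 81 = 36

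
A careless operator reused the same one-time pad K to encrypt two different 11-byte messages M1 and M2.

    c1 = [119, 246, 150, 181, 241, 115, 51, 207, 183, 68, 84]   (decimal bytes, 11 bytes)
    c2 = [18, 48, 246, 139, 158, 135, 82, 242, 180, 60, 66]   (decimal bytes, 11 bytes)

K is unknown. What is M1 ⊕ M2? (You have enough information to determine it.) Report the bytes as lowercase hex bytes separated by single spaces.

65 c6 60 3e 6f f4 61 3d 03 78 16

c1 ⊕ c2 = (M1 ⊕ K) ⊕ (M2 ⊕ K) = M1 ⊕ M2 — the shared key cancels under XOR.
01110111 xor 00010010 = 01100101
11110110 xor 00110000 = 11000110
10010110 xor 11110110 = 01100000
10110101 xor 10001011 = 00111110
11110001 xor 10011110 = 01101111
01110011 xor 10000111 = 11110100
00110011 xor 01010010 = 01100001
11001111 xor 11110010 = 00111101
10110111 xor 10110100 = 00000011
01000100 xor 00111100 = 01111000
01010100 xor 01000010 = 00010110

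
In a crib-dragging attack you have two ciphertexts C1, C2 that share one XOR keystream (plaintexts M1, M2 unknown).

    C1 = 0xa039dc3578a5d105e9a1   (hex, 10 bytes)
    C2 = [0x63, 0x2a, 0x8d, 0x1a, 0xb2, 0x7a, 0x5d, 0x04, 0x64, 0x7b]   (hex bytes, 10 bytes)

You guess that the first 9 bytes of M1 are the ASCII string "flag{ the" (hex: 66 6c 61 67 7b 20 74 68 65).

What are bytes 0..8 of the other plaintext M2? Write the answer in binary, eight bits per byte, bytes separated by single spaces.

First, C1 ⊕ C2 = (M1 ⊕ K) ⊕ (M2 ⊕ K) = M1 ⊕ M2, so the key drops out. Then M2 = (M1 ⊕ M2) ⊕ M1 over the first 9 bytes.
byte 0: (a0 xor 63) xor 66 = c3 xor 66 = a5
byte 1: (39 xor 2a) xor 6c = 13 xor 6c = 7f
byte 2: (dc xor 8d) xor 61 = 51 xor 61 = 30
byte 3: (35 xor 1a) xor 67 = 2f xor 67 = 48
byte 4: (78 xor b2) xor 7b = ca xor 7b = b1
byte 5: (a5 xor 7a) xor 20 = df xor 20 = ff
byte 6: (d1 xor 5d) xor 74 = 8c xor 74 = f8
byte 7: (05 xor 04) xor 68 = 01 xor 68 = 69
byte 8: (e9 xor 64) xor 65 = 8d xor 65 = e8

10100101 01111111 00110000 01001000 10110001 11111111 11111000 01101001 11101000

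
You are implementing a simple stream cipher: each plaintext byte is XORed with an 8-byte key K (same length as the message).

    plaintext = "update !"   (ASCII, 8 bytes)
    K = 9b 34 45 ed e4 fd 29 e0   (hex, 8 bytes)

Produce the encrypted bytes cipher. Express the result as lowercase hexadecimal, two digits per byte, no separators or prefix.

XOR is its own inverse, so applying the key byte-wise gives the result directly.
75 XOR 9b = ee
70 XOR 34 = 44
64 XOR 45 = 21
61 XOR ed = 8c
74 XOR e4 = 90
65 XOR fd = 98
20 XOR 29 = 09
21 XOR e0 = c1

ee44218c909809c1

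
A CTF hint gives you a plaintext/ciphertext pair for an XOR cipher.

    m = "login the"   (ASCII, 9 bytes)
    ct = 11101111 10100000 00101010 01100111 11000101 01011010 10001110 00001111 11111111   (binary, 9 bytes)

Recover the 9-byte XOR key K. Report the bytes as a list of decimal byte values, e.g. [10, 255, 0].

[131, 207, 77, 14, 171, 122, 250, 103, 154]

Since ct = m ⊕ K, XORing both sides with m gives K = m ⊕ ct.
6c ⊕ ef = 83
6f ⊕ a0 = cf
67 ⊕ 2a = 4d
69 ⊕ 67 = 0e
6e ⊕ c5 = ab
20 ⊕ 5a = 7a
74 ⊕ 8e = fa
68 ⊕ 0f = 67
65 ⊕ ff = 9a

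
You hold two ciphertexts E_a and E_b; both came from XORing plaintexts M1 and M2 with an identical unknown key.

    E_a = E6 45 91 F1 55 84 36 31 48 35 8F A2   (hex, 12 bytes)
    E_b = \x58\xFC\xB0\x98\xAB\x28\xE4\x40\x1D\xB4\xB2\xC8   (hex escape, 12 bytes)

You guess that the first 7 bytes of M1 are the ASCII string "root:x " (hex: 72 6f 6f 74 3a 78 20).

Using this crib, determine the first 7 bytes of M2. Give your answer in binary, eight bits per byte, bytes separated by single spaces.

First, E_a ⊕ E_b = (M1 ⊕ K) ⊕ (M2 ⊕ K) = M1 ⊕ M2, so the key drops out. Then M2 = (M1 ⊕ M2) ⊕ M1 over the first 7 bytes.
byte 0: (e6 ^ 58) ^ 72 = be ^ 72 = cc
byte 1: (45 ^ fc) ^ 6f = b9 ^ 6f = d6
byte 2: (91 ^ b0) ^ 6f = 21 ^ 6f = 4e
byte 3: (f1 ^ 98) ^ 74 = 69 ^ 74 = 1d
byte 4: (55 ^ ab) ^ 3a = fe ^ 3a = c4
byte 5: (84 ^ 28) ^ 78 = ac ^ 78 = d4
byte 6: (36 ^ e4) ^ 20 = d2 ^ 20 = f2

11001100 11010110 01001110 00011101 11000100 11010100 11110010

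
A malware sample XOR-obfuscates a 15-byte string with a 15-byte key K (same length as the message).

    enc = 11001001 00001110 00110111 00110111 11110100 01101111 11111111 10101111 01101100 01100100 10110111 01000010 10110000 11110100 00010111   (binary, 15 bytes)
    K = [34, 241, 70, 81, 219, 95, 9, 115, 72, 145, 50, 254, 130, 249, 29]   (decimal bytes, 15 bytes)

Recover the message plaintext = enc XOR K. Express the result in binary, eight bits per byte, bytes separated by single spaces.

11101011 11111111 01110001 01100110 00101111 00110000 11110110 11011100 00100100 11110101 10000101 10111100 00110010 00001101 00001010

byte 0: 201 ⊕  34 = 235
byte 1:  14 ⊕ 241 = 255
byte 2:  55 ⊕  70 = 113
byte 3:  55 ⊕  81 = 102
byte 4: 244 ⊕ 219 =  47
byte 5: 111 ⊕  95 =  48
byte 6: 255 ⊕   9 = 246
byte 7: 175 ⊕ 115 = 220
byte 8: 108 ⊕  72 =  36
byte 9: 100 ⊕ 145 = 245
byte 10: 183 ⊕  50 = 133
byte 11:  66 ⊕ 254 = 188
byte 12: 176 ⊕ 130 =  50
byte 13: 244 ⊕ 249 =  13
byte 14:  23 ⊕  29 =  10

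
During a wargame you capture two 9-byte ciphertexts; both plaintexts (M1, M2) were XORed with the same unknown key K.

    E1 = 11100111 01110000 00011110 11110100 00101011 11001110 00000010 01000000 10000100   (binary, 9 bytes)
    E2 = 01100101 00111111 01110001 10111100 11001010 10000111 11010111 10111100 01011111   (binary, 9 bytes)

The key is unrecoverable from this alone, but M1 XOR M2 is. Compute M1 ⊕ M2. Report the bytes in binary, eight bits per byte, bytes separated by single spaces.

E1 ⊕ E2 = (M1 ⊕ K) ⊕ (M2 ⊕ K) = M1 ⊕ M2 — the shared key cancels under XOR.
byte 0: 11100111 ^ 01100101 = 10000010
byte 1: 01110000 ^ 00111111 = 01001111
byte 2: 00011110 ^ 01110001 = 01101111
byte 3: 11110100 ^ 10111100 = 01001000
byte 4: 00101011 ^ 11001010 = 11100001
byte 5: 11001110 ^ 10000111 = 01001001
byte 6: 00000010 ^ 11010111 = 11010101
byte 7: 01000000 ^ 10111100 = 11111100
byte 8: 10000100 ^ 01011111 = 11011011

10000010 01001111 01101111 01001000 11100001 01001001 11010101 11111100 11011011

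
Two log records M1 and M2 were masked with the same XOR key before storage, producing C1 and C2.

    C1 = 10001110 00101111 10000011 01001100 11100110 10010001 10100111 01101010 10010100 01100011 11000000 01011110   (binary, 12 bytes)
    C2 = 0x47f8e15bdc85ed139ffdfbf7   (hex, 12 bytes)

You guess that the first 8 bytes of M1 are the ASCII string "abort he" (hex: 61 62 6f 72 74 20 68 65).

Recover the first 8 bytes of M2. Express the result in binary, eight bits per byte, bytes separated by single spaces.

First, C1 ⊕ C2 = (M1 ⊕ K) ⊕ (M2 ⊕ K) = M1 ⊕ M2, so the key drops out. Then M2 = (M1 ⊕ M2) ⊕ M1 over the first 8 bytes.
byte 0: (8e xor 47) xor 61 = c9 xor 61 = a8
byte 1: (2f xor f8) xor 62 = d7 xor 62 = b5
byte 2: (83 xor e1) xor 6f = 62 xor 6f = 0d
byte 3: (4c xor 5b) xor 72 = 17 xor 72 = 65
byte 4: (e6 xor dc) xor 74 = 3a xor 74 = 4e
byte 5: (91 xor 85) xor 20 = 14 xor 20 = 34
byte 6: (a7 xor ed) xor 68 = 4a xor 68 = 22
byte 7: (6a xor 13) xor 65 = 79 xor 65 = 1c

10101000 10110101 00001101 01100101 01001110 00110100 00100010 00011100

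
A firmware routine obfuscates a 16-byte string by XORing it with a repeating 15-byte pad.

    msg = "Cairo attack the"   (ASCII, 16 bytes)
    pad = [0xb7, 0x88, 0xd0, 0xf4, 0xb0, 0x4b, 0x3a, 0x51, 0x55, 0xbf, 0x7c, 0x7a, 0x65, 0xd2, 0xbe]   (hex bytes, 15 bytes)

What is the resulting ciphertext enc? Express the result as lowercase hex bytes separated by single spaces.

The 15-byte key repeats, so the effective keystream is b7 88 d0 f4 b0 4b 3a 51 55 bf 7c 7a 65 d2 be b7.
byte 0: 43 xor b7 = f4
byte 1: 61 xor 88 = e9
byte 2: 69 xor d0 = b9
byte 3: 72 xor f4 = 86
byte 4: 6f xor b0 = df
byte 5: 20 xor 4b = 6b
byte 6: 61 xor 3a = 5b
byte 7: 74 xor 51 = 25
byte 8: 74 xor 55 = 21
byte 9: 61 xor bf = de
byte 10: 63 xor 7c = 1f
byte 11: 6b xor 7a = 11
byte 12: 20 xor 65 = 45
byte 13: 74 xor d2 = a6
byte 14: 68 xor be = d6
byte 15: 65 xor b7 = d2

f4 e9 b9 86 df 6b 5b 25 21 de 1f 11 45 a6 d6 d2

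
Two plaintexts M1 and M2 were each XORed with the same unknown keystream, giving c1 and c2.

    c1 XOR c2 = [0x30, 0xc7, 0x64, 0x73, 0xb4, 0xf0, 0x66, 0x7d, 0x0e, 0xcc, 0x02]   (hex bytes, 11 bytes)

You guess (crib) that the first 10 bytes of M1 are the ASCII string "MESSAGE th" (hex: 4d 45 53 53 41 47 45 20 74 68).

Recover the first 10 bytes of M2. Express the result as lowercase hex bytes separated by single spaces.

Since c1 ⊕ c2 = M1 ⊕ M2, XORing with the guessed M1 bytes yields the corresponding M2 bytes: M2 = (c1 ⊕ c2) ⊕ M1.
byte 0: 00110000 xor 01001101 = 01111101
byte 1: 11000111 xor 01000101 = 10000010
byte 2: 01100100 xor 01010011 = 00110111
byte 3: 01110011 xor 01010011 = 00100000
byte 4: 10110100 xor 01000001 = 11110101
byte 5: 11110000 xor 01000111 = 10110111
byte 6: 01100110 xor 01000101 = 00100011
byte 7: 01111101 xor 00100000 = 01011101
byte 8: 00001110 xor 01110100 = 01111010
byte 9: 11001100 xor 01101000 = 10100100

7d 82 37 20 f5 b7 23 5d 7a a4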